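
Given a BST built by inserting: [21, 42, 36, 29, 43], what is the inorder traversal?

Tree insertion order: [21, 42, 36, 29, 43]
Tree (level-order array): [21, None, 42, 36, 43, 29]
Inorder traversal: [21, 29, 36, 42, 43]


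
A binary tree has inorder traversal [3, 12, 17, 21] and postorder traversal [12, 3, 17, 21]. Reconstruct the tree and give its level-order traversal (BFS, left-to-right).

Inorder:   [3, 12, 17, 21]
Postorder: [12, 3, 17, 21]
Algorithm: postorder visits root last, so walk postorder right-to-left;
each value is the root of the current inorder slice — split it at that
value, recurse on the right subtree first, then the left.
Recursive splits:
  root=21; inorder splits into left=[3, 12, 17], right=[]
  root=17; inorder splits into left=[3, 12], right=[]
  root=3; inorder splits into left=[], right=[12]
  root=12; inorder splits into left=[], right=[]
Reconstructed level-order: [21, 17, 3, 12]


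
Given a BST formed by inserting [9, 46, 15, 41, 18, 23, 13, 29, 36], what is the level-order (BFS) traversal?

Tree insertion order: [9, 46, 15, 41, 18, 23, 13, 29, 36]
Tree (level-order array): [9, None, 46, 15, None, 13, 41, None, None, 18, None, None, 23, None, 29, None, 36]
BFS from the root, enqueuing left then right child of each popped node:
  queue [9] -> pop 9, enqueue [46], visited so far: [9]
  queue [46] -> pop 46, enqueue [15], visited so far: [9, 46]
  queue [15] -> pop 15, enqueue [13, 41], visited so far: [9, 46, 15]
  queue [13, 41] -> pop 13, enqueue [none], visited so far: [9, 46, 15, 13]
  queue [41] -> pop 41, enqueue [18], visited so far: [9, 46, 15, 13, 41]
  queue [18] -> pop 18, enqueue [23], visited so far: [9, 46, 15, 13, 41, 18]
  queue [23] -> pop 23, enqueue [29], visited so far: [9, 46, 15, 13, 41, 18, 23]
  queue [29] -> pop 29, enqueue [36], visited so far: [9, 46, 15, 13, 41, 18, 23, 29]
  queue [36] -> pop 36, enqueue [none], visited so far: [9, 46, 15, 13, 41, 18, 23, 29, 36]
Result: [9, 46, 15, 13, 41, 18, 23, 29, 36]


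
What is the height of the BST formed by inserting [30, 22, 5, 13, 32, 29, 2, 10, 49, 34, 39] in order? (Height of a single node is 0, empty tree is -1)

Insertion order: [30, 22, 5, 13, 32, 29, 2, 10, 49, 34, 39]
Tree (level-order array): [30, 22, 32, 5, 29, None, 49, 2, 13, None, None, 34, None, None, None, 10, None, None, 39]
Compute height bottom-up (empty subtree = -1):
  height(2) = 1 + max(-1, -1) = 0
  height(10) = 1 + max(-1, -1) = 0
  height(13) = 1 + max(0, -1) = 1
  height(5) = 1 + max(0, 1) = 2
  height(29) = 1 + max(-1, -1) = 0
  height(22) = 1 + max(2, 0) = 3
  height(39) = 1 + max(-1, -1) = 0
  height(34) = 1 + max(-1, 0) = 1
  height(49) = 1 + max(1, -1) = 2
  height(32) = 1 + max(-1, 2) = 3
  height(30) = 1 + max(3, 3) = 4
Height = 4


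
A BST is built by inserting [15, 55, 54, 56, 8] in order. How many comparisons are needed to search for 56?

Search path for 56: 15 -> 55 -> 56
Found: True
Comparisons: 3


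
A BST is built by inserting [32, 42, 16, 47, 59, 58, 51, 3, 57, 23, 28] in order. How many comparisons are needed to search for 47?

Search path for 47: 32 -> 42 -> 47
Found: True
Comparisons: 3


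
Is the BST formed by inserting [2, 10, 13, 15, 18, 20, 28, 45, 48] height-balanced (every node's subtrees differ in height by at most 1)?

Tree (level-order array): [2, None, 10, None, 13, None, 15, None, 18, None, 20, None, 28, None, 45, None, 48]
Definition: a tree is height-balanced if, at every node, |h(left) - h(right)| <= 1 (empty subtree has height -1).
Bottom-up per-node check:
  node 48: h_left=-1, h_right=-1, diff=0 [OK], height=0
  node 45: h_left=-1, h_right=0, diff=1 [OK], height=1
  node 28: h_left=-1, h_right=1, diff=2 [FAIL (|-1-1|=2 > 1)], height=2
  node 20: h_left=-1, h_right=2, diff=3 [FAIL (|-1-2|=3 > 1)], height=3
  node 18: h_left=-1, h_right=3, diff=4 [FAIL (|-1-3|=4 > 1)], height=4
  node 15: h_left=-1, h_right=4, diff=5 [FAIL (|-1-4|=5 > 1)], height=5
  node 13: h_left=-1, h_right=5, diff=6 [FAIL (|-1-5|=6 > 1)], height=6
  node 10: h_left=-1, h_right=6, diff=7 [FAIL (|-1-6|=7 > 1)], height=7
  node 2: h_left=-1, h_right=7, diff=8 [FAIL (|-1-7|=8 > 1)], height=8
Node 28 violates the condition: |-1 - 1| = 2 > 1.
Result: Not balanced


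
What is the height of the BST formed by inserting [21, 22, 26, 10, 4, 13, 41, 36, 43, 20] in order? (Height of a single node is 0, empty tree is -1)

Insertion order: [21, 22, 26, 10, 4, 13, 41, 36, 43, 20]
Tree (level-order array): [21, 10, 22, 4, 13, None, 26, None, None, None, 20, None, 41, None, None, 36, 43]
Compute height bottom-up (empty subtree = -1):
  height(4) = 1 + max(-1, -1) = 0
  height(20) = 1 + max(-1, -1) = 0
  height(13) = 1 + max(-1, 0) = 1
  height(10) = 1 + max(0, 1) = 2
  height(36) = 1 + max(-1, -1) = 0
  height(43) = 1 + max(-1, -1) = 0
  height(41) = 1 + max(0, 0) = 1
  height(26) = 1 + max(-1, 1) = 2
  height(22) = 1 + max(-1, 2) = 3
  height(21) = 1 + max(2, 3) = 4
Height = 4


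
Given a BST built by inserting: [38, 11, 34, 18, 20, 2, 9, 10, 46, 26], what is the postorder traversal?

Tree insertion order: [38, 11, 34, 18, 20, 2, 9, 10, 46, 26]
Tree (level-order array): [38, 11, 46, 2, 34, None, None, None, 9, 18, None, None, 10, None, 20, None, None, None, 26]
Postorder traversal: [10, 9, 2, 26, 20, 18, 34, 11, 46, 38]


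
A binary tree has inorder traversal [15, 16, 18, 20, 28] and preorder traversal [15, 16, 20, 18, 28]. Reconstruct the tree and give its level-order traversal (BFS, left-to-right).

Inorder:  [15, 16, 18, 20, 28]
Preorder: [15, 16, 20, 18, 28]
Algorithm: preorder visits root first, so consume preorder in order;
for each root, split the current inorder slice at that value into
left-subtree inorder and right-subtree inorder, then recurse.
Recursive splits:
  root=15; inorder splits into left=[], right=[16, 18, 20, 28]
  root=16; inorder splits into left=[], right=[18, 20, 28]
  root=20; inorder splits into left=[18], right=[28]
  root=18; inorder splits into left=[], right=[]
  root=28; inorder splits into left=[], right=[]
Reconstructed level-order: [15, 16, 20, 18, 28]


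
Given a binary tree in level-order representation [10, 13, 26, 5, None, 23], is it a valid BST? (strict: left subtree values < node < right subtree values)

Level-order array: [10, 13, 26, 5, None, 23]
Validate using subtree bounds (lo, hi): at each node, require lo < value < hi,
then recurse left with hi=value and right with lo=value.
Preorder trace (stopping at first violation):
  at node 10 with bounds (-inf, +inf): OK
  at node 13 with bounds (-inf, 10): VIOLATION
Node 13 violates its bound: not (-inf < 13 < 10).
Result: Not a valid BST


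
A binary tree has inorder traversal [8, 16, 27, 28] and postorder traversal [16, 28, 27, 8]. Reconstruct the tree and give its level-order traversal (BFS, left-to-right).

Inorder:   [8, 16, 27, 28]
Postorder: [16, 28, 27, 8]
Algorithm: postorder visits root last, so walk postorder right-to-left;
each value is the root of the current inorder slice — split it at that
value, recurse on the right subtree first, then the left.
Recursive splits:
  root=8; inorder splits into left=[], right=[16, 27, 28]
  root=27; inorder splits into left=[16], right=[28]
  root=28; inorder splits into left=[], right=[]
  root=16; inorder splits into left=[], right=[]
Reconstructed level-order: [8, 27, 16, 28]


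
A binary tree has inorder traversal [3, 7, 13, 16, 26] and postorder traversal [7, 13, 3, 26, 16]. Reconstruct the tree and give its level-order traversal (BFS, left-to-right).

Inorder:   [3, 7, 13, 16, 26]
Postorder: [7, 13, 3, 26, 16]
Algorithm: postorder visits root last, so walk postorder right-to-left;
each value is the root of the current inorder slice — split it at that
value, recurse on the right subtree first, then the left.
Recursive splits:
  root=16; inorder splits into left=[3, 7, 13], right=[26]
  root=26; inorder splits into left=[], right=[]
  root=3; inorder splits into left=[], right=[7, 13]
  root=13; inorder splits into left=[7], right=[]
  root=7; inorder splits into left=[], right=[]
Reconstructed level-order: [16, 3, 26, 13, 7]


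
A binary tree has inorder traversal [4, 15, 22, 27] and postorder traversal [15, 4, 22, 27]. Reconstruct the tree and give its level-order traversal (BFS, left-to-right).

Inorder:   [4, 15, 22, 27]
Postorder: [15, 4, 22, 27]
Algorithm: postorder visits root last, so walk postorder right-to-left;
each value is the root of the current inorder slice — split it at that
value, recurse on the right subtree first, then the left.
Recursive splits:
  root=27; inorder splits into left=[4, 15, 22], right=[]
  root=22; inorder splits into left=[4, 15], right=[]
  root=4; inorder splits into left=[], right=[15]
  root=15; inorder splits into left=[], right=[]
Reconstructed level-order: [27, 22, 4, 15]


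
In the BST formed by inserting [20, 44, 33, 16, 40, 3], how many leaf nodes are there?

Tree built from: [20, 44, 33, 16, 40, 3]
Tree (level-order array): [20, 16, 44, 3, None, 33, None, None, None, None, 40]
Rule: A leaf has 0 children.
Per-node child counts:
  node 20: 2 child(ren)
  node 16: 1 child(ren)
  node 3: 0 child(ren)
  node 44: 1 child(ren)
  node 33: 1 child(ren)
  node 40: 0 child(ren)
Matching nodes: [3, 40]
Count of leaf nodes: 2


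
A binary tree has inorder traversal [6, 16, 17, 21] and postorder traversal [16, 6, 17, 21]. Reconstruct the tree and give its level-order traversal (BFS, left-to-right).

Inorder:   [6, 16, 17, 21]
Postorder: [16, 6, 17, 21]
Algorithm: postorder visits root last, so walk postorder right-to-left;
each value is the root of the current inorder slice — split it at that
value, recurse on the right subtree first, then the left.
Recursive splits:
  root=21; inorder splits into left=[6, 16, 17], right=[]
  root=17; inorder splits into left=[6, 16], right=[]
  root=6; inorder splits into left=[], right=[16]
  root=16; inorder splits into left=[], right=[]
Reconstructed level-order: [21, 17, 6, 16]


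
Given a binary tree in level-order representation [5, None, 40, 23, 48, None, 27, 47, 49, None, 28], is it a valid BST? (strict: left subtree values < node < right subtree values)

Level-order array: [5, None, 40, 23, 48, None, 27, 47, 49, None, 28]
Validate using subtree bounds (lo, hi): at each node, require lo < value < hi,
then recurse left with hi=value and right with lo=value.
Preorder trace (stopping at first violation):
  at node 5 with bounds (-inf, +inf): OK
  at node 40 with bounds (5, +inf): OK
  at node 23 with bounds (5, 40): OK
  at node 27 with bounds (23, 40): OK
  at node 28 with bounds (27, 40): OK
  at node 48 with bounds (40, +inf): OK
  at node 47 with bounds (40, 48): OK
  at node 49 with bounds (48, +inf): OK
No violation found at any node.
Result: Valid BST


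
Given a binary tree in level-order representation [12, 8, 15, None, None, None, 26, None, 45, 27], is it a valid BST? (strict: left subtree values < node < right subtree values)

Level-order array: [12, 8, 15, None, None, None, 26, None, 45, 27]
Validate using subtree bounds (lo, hi): at each node, require lo < value < hi,
then recurse left with hi=value and right with lo=value.
Preorder trace (stopping at first violation):
  at node 12 with bounds (-inf, +inf): OK
  at node 8 with bounds (-inf, 12): OK
  at node 15 with bounds (12, +inf): OK
  at node 26 with bounds (15, +inf): OK
  at node 45 with bounds (26, +inf): OK
  at node 27 with bounds (26, 45): OK
No violation found at any node.
Result: Valid BST


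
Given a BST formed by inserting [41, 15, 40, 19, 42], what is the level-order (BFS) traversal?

Tree insertion order: [41, 15, 40, 19, 42]
Tree (level-order array): [41, 15, 42, None, 40, None, None, 19]
BFS from the root, enqueuing left then right child of each popped node:
  queue [41] -> pop 41, enqueue [15, 42], visited so far: [41]
  queue [15, 42] -> pop 15, enqueue [40], visited so far: [41, 15]
  queue [42, 40] -> pop 42, enqueue [none], visited so far: [41, 15, 42]
  queue [40] -> pop 40, enqueue [19], visited so far: [41, 15, 42, 40]
  queue [19] -> pop 19, enqueue [none], visited so far: [41, 15, 42, 40, 19]
Result: [41, 15, 42, 40, 19]


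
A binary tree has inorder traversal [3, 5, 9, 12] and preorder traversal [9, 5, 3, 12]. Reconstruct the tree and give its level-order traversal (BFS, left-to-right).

Inorder:  [3, 5, 9, 12]
Preorder: [9, 5, 3, 12]
Algorithm: preorder visits root first, so consume preorder in order;
for each root, split the current inorder slice at that value into
left-subtree inorder and right-subtree inorder, then recurse.
Recursive splits:
  root=9; inorder splits into left=[3, 5], right=[12]
  root=5; inorder splits into left=[3], right=[]
  root=3; inorder splits into left=[], right=[]
  root=12; inorder splits into left=[], right=[]
Reconstructed level-order: [9, 5, 12, 3]


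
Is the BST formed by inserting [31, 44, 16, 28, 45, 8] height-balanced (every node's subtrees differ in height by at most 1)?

Tree (level-order array): [31, 16, 44, 8, 28, None, 45]
Definition: a tree is height-balanced if, at every node, |h(left) - h(right)| <= 1 (empty subtree has height -1).
Bottom-up per-node check:
  node 8: h_left=-1, h_right=-1, diff=0 [OK], height=0
  node 28: h_left=-1, h_right=-1, diff=0 [OK], height=0
  node 16: h_left=0, h_right=0, diff=0 [OK], height=1
  node 45: h_left=-1, h_right=-1, diff=0 [OK], height=0
  node 44: h_left=-1, h_right=0, diff=1 [OK], height=1
  node 31: h_left=1, h_right=1, diff=0 [OK], height=2
All nodes satisfy the balance condition.
Result: Balanced


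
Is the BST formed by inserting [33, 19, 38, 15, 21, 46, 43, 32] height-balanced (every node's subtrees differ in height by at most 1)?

Tree (level-order array): [33, 19, 38, 15, 21, None, 46, None, None, None, 32, 43]
Definition: a tree is height-balanced if, at every node, |h(left) - h(right)| <= 1 (empty subtree has height -1).
Bottom-up per-node check:
  node 15: h_left=-1, h_right=-1, diff=0 [OK], height=0
  node 32: h_left=-1, h_right=-1, diff=0 [OK], height=0
  node 21: h_left=-1, h_right=0, diff=1 [OK], height=1
  node 19: h_left=0, h_right=1, diff=1 [OK], height=2
  node 43: h_left=-1, h_right=-1, diff=0 [OK], height=0
  node 46: h_left=0, h_right=-1, diff=1 [OK], height=1
  node 38: h_left=-1, h_right=1, diff=2 [FAIL (|-1-1|=2 > 1)], height=2
  node 33: h_left=2, h_right=2, diff=0 [OK], height=3
Node 38 violates the condition: |-1 - 1| = 2 > 1.
Result: Not balanced


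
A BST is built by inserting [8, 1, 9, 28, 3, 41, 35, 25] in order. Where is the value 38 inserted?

Starting tree (level order): [8, 1, 9, None, 3, None, 28, None, None, 25, 41, None, None, 35]
Insertion path: 8 -> 9 -> 28 -> 41 -> 35
Result: insert 38 as right child of 35
Final tree (level order): [8, 1, 9, None, 3, None, 28, None, None, 25, 41, None, None, 35, None, None, 38]


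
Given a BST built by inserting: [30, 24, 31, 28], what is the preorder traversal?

Tree insertion order: [30, 24, 31, 28]
Tree (level-order array): [30, 24, 31, None, 28]
Preorder traversal: [30, 24, 28, 31]


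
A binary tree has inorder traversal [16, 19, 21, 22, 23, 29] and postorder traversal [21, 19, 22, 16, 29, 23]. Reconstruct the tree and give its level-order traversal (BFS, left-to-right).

Inorder:   [16, 19, 21, 22, 23, 29]
Postorder: [21, 19, 22, 16, 29, 23]
Algorithm: postorder visits root last, so walk postorder right-to-left;
each value is the root of the current inorder slice — split it at that
value, recurse on the right subtree first, then the left.
Recursive splits:
  root=23; inorder splits into left=[16, 19, 21, 22], right=[29]
  root=29; inorder splits into left=[], right=[]
  root=16; inorder splits into left=[], right=[19, 21, 22]
  root=22; inorder splits into left=[19, 21], right=[]
  root=19; inorder splits into left=[], right=[21]
  root=21; inorder splits into left=[], right=[]
Reconstructed level-order: [23, 16, 29, 22, 19, 21]


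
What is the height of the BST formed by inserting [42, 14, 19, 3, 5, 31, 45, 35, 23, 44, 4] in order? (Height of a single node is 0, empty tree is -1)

Insertion order: [42, 14, 19, 3, 5, 31, 45, 35, 23, 44, 4]
Tree (level-order array): [42, 14, 45, 3, 19, 44, None, None, 5, None, 31, None, None, 4, None, 23, 35]
Compute height bottom-up (empty subtree = -1):
  height(4) = 1 + max(-1, -1) = 0
  height(5) = 1 + max(0, -1) = 1
  height(3) = 1 + max(-1, 1) = 2
  height(23) = 1 + max(-1, -1) = 0
  height(35) = 1 + max(-1, -1) = 0
  height(31) = 1 + max(0, 0) = 1
  height(19) = 1 + max(-1, 1) = 2
  height(14) = 1 + max(2, 2) = 3
  height(44) = 1 + max(-1, -1) = 0
  height(45) = 1 + max(0, -1) = 1
  height(42) = 1 + max(3, 1) = 4
Height = 4


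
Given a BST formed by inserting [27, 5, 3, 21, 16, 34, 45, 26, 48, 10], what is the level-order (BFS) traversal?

Tree insertion order: [27, 5, 3, 21, 16, 34, 45, 26, 48, 10]
Tree (level-order array): [27, 5, 34, 3, 21, None, 45, None, None, 16, 26, None, 48, 10]
BFS from the root, enqueuing left then right child of each popped node:
  queue [27] -> pop 27, enqueue [5, 34], visited so far: [27]
  queue [5, 34] -> pop 5, enqueue [3, 21], visited so far: [27, 5]
  queue [34, 3, 21] -> pop 34, enqueue [45], visited so far: [27, 5, 34]
  queue [3, 21, 45] -> pop 3, enqueue [none], visited so far: [27, 5, 34, 3]
  queue [21, 45] -> pop 21, enqueue [16, 26], visited so far: [27, 5, 34, 3, 21]
  queue [45, 16, 26] -> pop 45, enqueue [48], visited so far: [27, 5, 34, 3, 21, 45]
  queue [16, 26, 48] -> pop 16, enqueue [10], visited so far: [27, 5, 34, 3, 21, 45, 16]
  queue [26, 48, 10] -> pop 26, enqueue [none], visited so far: [27, 5, 34, 3, 21, 45, 16, 26]
  queue [48, 10] -> pop 48, enqueue [none], visited so far: [27, 5, 34, 3, 21, 45, 16, 26, 48]
  queue [10] -> pop 10, enqueue [none], visited so far: [27, 5, 34, 3, 21, 45, 16, 26, 48, 10]
Result: [27, 5, 34, 3, 21, 45, 16, 26, 48, 10]


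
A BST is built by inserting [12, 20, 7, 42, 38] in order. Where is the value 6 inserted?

Starting tree (level order): [12, 7, 20, None, None, None, 42, 38]
Insertion path: 12 -> 7
Result: insert 6 as left child of 7
Final tree (level order): [12, 7, 20, 6, None, None, 42, None, None, 38]


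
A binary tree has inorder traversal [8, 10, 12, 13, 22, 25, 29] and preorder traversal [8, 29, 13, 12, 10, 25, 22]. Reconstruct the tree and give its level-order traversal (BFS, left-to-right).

Inorder:  [8, 10, 12, 13, 22, 25, 29]
Preorder: [8, 29, 13, 12, 10, 25, 22]
Algorithm: preorder visits root first, so consume preorder in order;
for each root, split the current inorder slice at that value into
left-subtree inorder and right-subtree inorder, then recurse.
Recursive splits:
  root=8; inorder splits into left=[], right=[10, 12, 13, 22, 25, 29]
  root=29; inorder splits into left=[10, 12, 13, 22, 25], right=[]
  root=13; inorder splits into left=[10, 12], right=[22, 25]
  root=12; inorder splits into left=[10], right=[]
  root=10; inorder splits into left=[], right=[]
  root=25; inorder splits into left=[22], right=[]
  root=22; inorder splits into left=[], right=[]
Reconstructed level-order: [8, 29, 13, 12, 25, 10, 22]


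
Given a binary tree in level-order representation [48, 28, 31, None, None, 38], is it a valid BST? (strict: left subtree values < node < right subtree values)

Level-order array: [48, 28, 31, None, None, 38]
Validate using subtree bounds (lo, hi): at each node, require lo < value < hi,
then recurse left with hi=value and right with lo=value.
Preorder trace (stopping at first violation):
  at node 48 with bounds (-inf, +inf): OK
  at node 28 with bounds (-inf, 48): OK
  at node 31 with bounds (48, +inf): VIOLATION
Node 31 violates its bound: not (48 < 31 < +inf).
Result: Not a valid BST


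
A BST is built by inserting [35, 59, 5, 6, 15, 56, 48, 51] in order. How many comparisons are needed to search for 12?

Search path for 12: 35 -> 5 -> 6 -> 15
Found: False
Comparisons: 4


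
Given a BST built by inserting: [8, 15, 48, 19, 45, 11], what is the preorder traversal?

Tree insertion order: [8, 15, 48, 19, 45, 11]
Tree (level-order array): [8, None, 15, 11, 48, None, None, 19, None, None, 45]
Preorder traversal: [8, 15, 11, 48, 19, 45]


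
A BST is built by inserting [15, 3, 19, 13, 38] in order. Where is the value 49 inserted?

Starting tree (level order): [15, 3, 19, None, 13, None, 38]
Insertion path: 15 -> 19 -> 38
Result: insert 49 as right child of 38
Final tree (level order): [15, 3, 19, None, 13, None, 38, None, None, None, 49]


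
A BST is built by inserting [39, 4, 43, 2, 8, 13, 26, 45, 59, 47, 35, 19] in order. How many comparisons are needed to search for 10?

Search path for 10: 39 -> 4 -> 8 -> 13
Found: False
Comparisons: 4


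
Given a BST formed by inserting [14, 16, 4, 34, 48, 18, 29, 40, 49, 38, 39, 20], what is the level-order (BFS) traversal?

Tree insertion order: [14, 16, 4, 34, 48, 18, 29, 40, 49, 38, 39, 20]
Tree (level-order array): [14, 4, 16, None, None, None, 34, 18, 48, None, 29, 40, 49, 20, None, 38, None, None, None, None, None, None, 39]
BFS from the root, enqueuing left then right child of each popped node:
  queue [14] -> pop 14, enqueue [4, 16], visited so far: [14]
  queue [4, 16] -> pop 4, enqueue [none], visited so far: [14, 4]
  queue [16] -> pop 16, enqueue [34], visited so far: [14, 4, 16]
  queue [34] -> pop 34, enqueue [18, 48], visited so far: [14, 4, 16, 34]
  queue [18, 48] -> pop 18, enqueue [29], visited so far: [14, 4, 16, 34, 18]
  queue [48, 29] -> pop 48, enqueue [40, 49], visited so far: [14, 4, 16, 34, 18, 48]
  queue [29, 40, 49] -> pop 29, enqueue [20], visited so far: [14, 4, 16, 34, 18, 48, 29]
  queue [40, 49, 20] -> pop 40, enqueue [38], visited so far: [14, 4, 16, 34, 18, 48, 29, 40]
  queue [49, 20, 38] -> pop 49, enqueue [none], visited so far: [14, 4, 16, 34, 18, 48, 29, 40, 49]
  queue [20, 38] -> pop 20, enqueue [none], visited so far: [14, 4, 16, 34, 18, 48, 29, 40, 49, 20]
  queue [38] -> pop 38, enqueue [39], visited so far: [14, 4, 16, 34, 18, 48, 29, 40, 49, 20, 38]
  queue [39] -> pop 39, enqueue [none], visited so far: [14, 4, 16, 34, 18, 48, 29, 40, 49, 20, 38, 39]
Result: [14, 4, 16, 34, 18, 48, 29, 40, 49, 20, 38, 39]


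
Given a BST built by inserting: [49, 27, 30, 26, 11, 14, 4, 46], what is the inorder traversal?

Tree insertion order: [49, 27, 30, 26, 11, 14, 4, 46]
Tree (level-order array): [49, 27, None, 26, 30, 11, None, None, 46, 4, 14]
Inorder traversal: [4, 11, 14, 26, 27, 30, 46, 49]


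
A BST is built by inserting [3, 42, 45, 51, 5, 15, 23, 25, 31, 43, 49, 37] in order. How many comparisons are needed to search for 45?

Search path for 45: 3 -> 42 -> 45
Found: True
Comparisons: 3


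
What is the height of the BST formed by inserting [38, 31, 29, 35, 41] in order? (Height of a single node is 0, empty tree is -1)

Insertion order: [38, 31, 29, 35, 41]
Tree (level-order array): [38, 31, 41, 29, 35]
Compute height bottom-up (empty subtree = -1):
  height(29) = 1 + max(-1, -1) = 0
  height(35) = 1 + max(-1, -1) = 0
  height(31) = 1 + max(0, 0) = 1
  height(41) = 1 + max(-1, -1) = 0
  height(38) = 1 + max(1, 0) = 2
Height = 2


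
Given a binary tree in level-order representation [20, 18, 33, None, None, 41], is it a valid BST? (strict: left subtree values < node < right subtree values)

Level-order array: [20, 18, 33, None, None, 41]
Validate using subtree bounds (lo, hi): at each node, require lo < value < hi,
then recurse left with hi=value and right with lo=value.
Preorder trace (stopping at first violation):
  at node 20 with bounds (-inf, +inf): OK
  at node 18 with bounds (-inf, 20): OK
  at node 33 with bounds (20, +inf): OK
  at node 41 with bounds (20, 33): VIOLATION
Node 41 violates its bound: not (20 < 41 < 33).
Result: Not a valid BST


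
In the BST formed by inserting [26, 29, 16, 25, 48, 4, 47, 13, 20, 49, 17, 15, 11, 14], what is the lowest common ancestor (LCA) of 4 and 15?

Tree insertion order: [26, 29, 16, 25, 48, 4, 47, 13, 20, 49, 17, 15, 11, 14]
Tree (level-order array): [26, 16, 29, 4, 25, None, 48, None, 13, 20, None, 47, 49, 11, 15, 17, None, None, None, None, None, None, None, 14]
In a BST, the LCA of p=4, q=15 is the first node v on the
root-to-leaf path with p <= v <= q (go left if both < v, right if both > v).
Walk from root:
  at 26: both 4 and 15 < 26, go left
  at 16: both 4 and 15 < 16, go left
  at 4: 4 <= 4 <= 15, this is the LCA
LCA = 4


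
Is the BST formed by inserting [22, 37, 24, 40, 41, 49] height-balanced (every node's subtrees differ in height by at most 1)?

Tree (level-order array): [22, None, 37, 24, 40, None, None, None, 41, None, 49]
Definition: a tree is height-balanced if, at every node, |h(left) - h(right)| <= 1 (empty subtree has height -1).
Bottom-up per-node check:
  node 24: h_left=-1, h_right=-1, diff=0 [OK], height=0
  node 49: h_left=-1, h_right=-1, diff=0 [OK], height=0
  node 41: h_left=-1, h_right=0, diff=1 [OK], height=1
  node 40: h_left=-1, h_right=1, diff=2 [FAIL (|-1-1|=2 > 1)], height=2
  node 37: h_left=0, h_right=2, diff=2 [FAIL (|0-2|=2 > 1)], height=3
  node 22: h_left=-1, h_right=3, diff=4 [FAIL (|-1-3|=4 > 1)], height=4
Node 40 violates the condition: |-1 - 1| = 2 > 1.
Result: Not balanced


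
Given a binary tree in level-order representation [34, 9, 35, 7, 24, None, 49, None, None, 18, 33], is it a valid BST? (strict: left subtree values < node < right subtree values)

Level-order array: [34, 9, 35, 7, 24, None, 49, None, None, 18, 33]
Validate using subtree bounds (lo, hi): at each node, require lo < value < hi,
then recurse left with hi=value and right with lo=value.
Preorder trace (stopping at first violation):
  at node 34 with bounds (-inf, +inf): OK
  at node 9 with bounds (-inf, 34): OK
  at node 7 with bounds (-inf, 9): OK
  at node 24 with bounds (9, 34): OK
  at node 18 with bounds (9, 24): OK
  at node 33 with bounds (24, 34): OK
  at node 35 with bounds (34, +inf): OK
  at node 49 with bounds (35, +inf): OK
No violation found at any node.
Result: Valid BST


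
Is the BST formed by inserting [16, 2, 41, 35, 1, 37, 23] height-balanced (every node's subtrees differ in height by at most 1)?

Tree (level-order array): [16, 2, 41, 1, None, 35, None, None, None, 23, 37]
Definition: a tree is height-balanced if, at every node, |h(left) - h(right)| <= 1 (empty subtree has height -1).
Bottom-up per-node check:
  node 1: h_left=-1, h_right=-1, diff=0 [OK], height=0
  node 2: h_left=0, h_right=-1, diff=1 [OK], height=1
  node 23: h_left=-1, h_right=-1, diff=0 [OK], height=0
  node 37: h_left=-1, h_right=-1, diff=0 [OK], height=0
  node 35: h_left=0, h_right=0, diff=0 [OK], height=1
  node 41: h_left=1, h_right=-1, diff=2 [FAIL (|1--1|=2 > 1)], height=2
  node 16: h_left=1, h_right=2, diff=1 [OK], height=3
Node 41 violates the condition: |1 - -1| = 2 > 1.
Result: Not balanced


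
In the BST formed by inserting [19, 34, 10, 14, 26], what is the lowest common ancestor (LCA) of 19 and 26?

Tree insertion order: [19, 34, 10, 14, 26]
Tree (level-order array): [19, 10, 34, None, 14, 26]
In a BST, the LCA of p=19, q=26 is the first node v on the
root-to-leaf path with p <= v <= q (go left if both < v, right if both > v).
Walk from root:
  at 19: 19 <= 19 <= 26, this is the LCA
LCA = 19


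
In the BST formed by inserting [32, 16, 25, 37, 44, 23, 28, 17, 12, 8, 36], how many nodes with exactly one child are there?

Tree built from: [32, 16, 25, 37, 44, 23, 28, 17, 12, 8, 36]
Tree (level-order array): [32, 16, 37, 12, 25, 36, 44, 8, None, 23, 28, None, None, None, None, None, None, 17]
Rule: These are nodes with exactly 1 non-null child.
Per-node child counts:
  node 32: 2 child(ren)
  node 16: 2 child(ren)
  node 12: 1 child(ren)
  node 8: 0 child(ren)
  node 25: 2 child(ren)
  node 23: 1 child(ren)
  node 17: 0 child(ren)
  node 28: 0 child(ren)
  node 37: 2 child(ren)
  node 36: 0 child(ren)
  node 44: 0 child(ren)
Matching nodes: [12, 23]
Count of nodes with exactly one child: 2


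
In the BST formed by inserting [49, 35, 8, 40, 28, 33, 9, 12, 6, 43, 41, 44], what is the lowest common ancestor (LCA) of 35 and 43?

Tree insertion order: [49, 35, 8, 40, 28, 33, 9, 12, 6, 43, 41, 44]
Tree (level-order array): [49, 35, None, 8, 40, 6, 28, None, 43, None, None, 9, 33, 41, 44, None, 12]
In a BST, the LCA of p=35, q=43 is the first node v on the
root-to-leaf path with p <= v <= q (go left if both < v, right if both > v).
Walk from root:
  at 49: both 35 and 43 < 49, go left
  at 35: 35 <= 35 <= 43, this is the LCA
LCA = 35


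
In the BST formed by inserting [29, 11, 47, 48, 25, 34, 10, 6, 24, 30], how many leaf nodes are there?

Tree built from: [29, 11, 47, 48, 25, 34, 10, 6, 24, 30]
Tree (level-order array): [29, 11, 47, 10, 25, 34, 48, 6, None, 24, None, 30]
Rule: A leaf has 0 children.
Per-node child counts:
  node 29: 2 child(ren)
  node 11: 2 child(ren)
  node 10: 1 child(ren)
  node 6: 0 child(ren)
  node 25: 1 child(ren)
  node 24: 0 child(ren)
  node 47: 2 child(ren)
  node 34: 1 child(ren)
  node 30: 0 child(ren)
  node 48: 0 child(ren)
Matching nodes: [6, 24, 30, 48]
Count of leaf nodes: 4


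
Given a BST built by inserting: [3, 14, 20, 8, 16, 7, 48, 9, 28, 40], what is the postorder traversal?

Tree insertion order: [3, 14, 20, 8, 16, 7, 48, 9, 28, 40]
Tree (level-order array): [3, None, 14, 8, 20, 7, 9, 16, 48, None, None, None, None, None, None, 28, None, None, 40]
Postorder traversal: [7, 9, 8, 16, 40, 28, 48, 20, 14, 3]


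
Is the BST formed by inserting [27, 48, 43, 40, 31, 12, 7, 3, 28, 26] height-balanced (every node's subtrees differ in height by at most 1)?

Tree (level-order array): [27, 12, 48, 7, 26, 43, None, 3, None, None, None, 40, None, None, None, 31, None, 28]
Definition: a tree is height-balanced if, at every node, |h(left) - h(right)| <= 1 (empty subtree has height -1).
Bottom-up per-node check:
  node 3: h_left=-1, h_right=-1, diff=0 [OK], height=0
  node 7: h_left=0, h_right=-1, diff=1 [OK], height=1
  node 26: h_left=-1, h_right=-1, diff=0 [OK], height=0
  node 12: h_left=1, h_right=0, diff=1 [OK], height=2
  node 28: h_left=-1, h_right=-1, diff=0 [OK], height=0
  node 31: h_left=0, h_right=-1, diff=1 [OK], height=1
  node 40: h_left=1, h_right=-1, diff=2 [FAIL (|1--1|=2 > 1)], height=2
  node 43: h_left=2, h_right=-1, diff=3 [FAIL (|2--1|=3 > 1)], height=3
  node 48: h_left=3, h_right=-1, diff=4 [FAIL (|3--1|=4 > 1)], height=4
  node 27: h_left=2, h_right=4, diff=2 [FAIL (|2-4|=2 > 1)], height=5
Node 40 violates the condition: |1 - -1| = 2 > 1.
Result: Not balanced


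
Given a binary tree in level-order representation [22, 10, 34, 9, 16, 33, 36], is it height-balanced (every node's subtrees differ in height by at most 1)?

Tree (level-order array): [22, 10, 34, 9, 16, 33, 36]
Definition: a tree is height-balanced if, at every node, |h(left) - h(right)| <= 1 (empty subtree has height -1).
Bottom-up per-node check:
  node 9: h_left=-1, h_right=-1, diff=0 [OK], height=0
  node 16: h_left=-1, h_right=-1, diff=0 [OK], height=0
  node 10: h_left=0, h_right=0, diff=0 [OK], height=1
  node 33: h_left=-1, h_right=-1, diff=0 [OK], height=0
  node 36: h_left=-1, h_right=-1, diff=0 [OK], height=0
  node 34: h_left=0, h_right=0, diff=0 [OK], height=1
  node 22: h_left=1, h_right=1, diff=0 [OK], height=2
All nodes satisfy the balance condition.
Result: Balanced


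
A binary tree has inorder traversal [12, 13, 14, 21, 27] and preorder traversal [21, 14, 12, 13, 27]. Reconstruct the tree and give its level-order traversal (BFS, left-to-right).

Inorder:  [12, 13, 14, 21, 27]
Preorder: [21, 14, 12, 13, 27]
Algorithm: preorder visits root first, so consume preorder in order;
for each root, split the current inorder slice at that value into
left-subtree inorder and right-subtree inorder, then recurse.
Recursive splits:
  root=21; inorder splits into left=[12, 13, 14], right=[27]
  root=14; inorder splits into left=[12, 13], right=[]
  root=12; inorder splits into left=[], right=[13]
  root=13; inorder splits into left=[], right=[]
  root=27; inorder splits into left=[], right=[]
Reconstructed level-order: [21, 14, 27, 12, 13]


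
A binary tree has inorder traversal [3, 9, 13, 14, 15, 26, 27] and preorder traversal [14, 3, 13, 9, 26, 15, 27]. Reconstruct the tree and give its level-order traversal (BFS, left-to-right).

Inorder:  [3, 9, 13, 14, 15, 26, 27]
Preorder: [14, 3, 13, 9, 26, 15, 27]
Algorithm: preorder visits root first, so consume preorder in order;
for each root, split the current inorder slice at that value into
left-subtree inorder and right-subtree inorder, then recurse.
Recursive splits:
  root=14; inorder splits into left=[3, 9, 13], right=[15, 26, 27]
  root=3; inorder splits into left=[], right=[9, 13]
  root=13; inorder splits into left=[9], right=[]
  root=9; inorder splits into left=[], right=[]
  root=26; inorder splits into left=[15], right=[27]
  root=15; inorder splits into left=[], right=[]
  root=27; inorder splits into left=[], right=[]
Reconstructed level-order: [14, 3, 26, 13, 15, 27, 9]


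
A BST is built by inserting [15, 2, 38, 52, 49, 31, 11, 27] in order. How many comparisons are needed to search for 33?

Search path for 33: 15 -> 38 -> 31
Found: False
Comparisons: 3


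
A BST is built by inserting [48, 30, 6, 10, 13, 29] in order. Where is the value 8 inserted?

Starting tree (level order): [48, 30, None, 6, None, None, 10, None, 13, None, 29]
Insertion path: 48 -> 30 -> 6 -> 10
Result: insert 8 as left child of 10
Final tree (level order): [48, 30, None, 6, None, None, 10, 8, 13, None, None, None, 29]


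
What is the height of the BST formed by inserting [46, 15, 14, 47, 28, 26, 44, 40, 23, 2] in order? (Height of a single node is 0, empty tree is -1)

Insertion order: [46, 15, 14, 47, 28, 26, 44, 40, 23, 2]
Tree (level-order array): [46, 15, 47, 14, 28, None, None, 2, None, 26, 44, None, None, 23, None, 40]
Compute height bottom-up (empty subtree = -1):
  height(2) = 1 + max(-1, -1) = 0
  height(14) = 1 + max(0, -1) = 1
  height(23) = 1 + max(-1, -1) = 0
  height(26) = 1 + max(0, -1) = 1
  height(40) = 1 + max(-1, -1) = 0
  height(44) = 1 + max(0, -1) = 1
  height(28) = 1 + max(1, 1) = 2
  height(15) = 1 + max(1, 2) = 3
  height(47) = 1 + max(-1, -1) = 0
  height(46) = 1 + max(3, 0) = 4
Height = 4


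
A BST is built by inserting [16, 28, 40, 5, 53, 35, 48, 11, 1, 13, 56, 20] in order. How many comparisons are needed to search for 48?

Search path for 48: 16 -> 28 -> 40 -> 53 -> 48
Found: True
Comparisons: 5


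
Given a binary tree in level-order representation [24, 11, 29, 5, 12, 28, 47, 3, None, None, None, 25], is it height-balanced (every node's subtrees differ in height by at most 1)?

Tree (level-order array): [24, 11, 29, 5, 12, 28, 47, 3, None, None, None, 25]
Definition: a tree is height-balanced if, at every node, |h(left) - h(right)| <= 1 (empty subtree has height -1).
Bottom-up per-node check:
  node 3: h_left=-1, h_right=-1, diff=0 [OK], height=0
  node 5: h_left=0, h_right=-1, diff=1 [OK], height=1
  node 12: h_left=-1, h_right=-1, diff=0 [OK], height=0
  node 11: h_left=1, h_right=0, diff=1 [OK], height=2
  node 25: h_left=-1, h_right=-1, diff=0 [OK], height=0
  node 28: h_left=0, h_right=-1, diff=1 [OK], height=1
  node 47: h_left=-1, h_right=-1, diff=0 [OK], height=0
  node 29: h_left=1, h_right=0, diff=1 [OK], height=2
  node 24: h_left=2, h_right=2, diff=0 [OK], height=3
All nodes satisfy the balance condition.
Result: Balanced


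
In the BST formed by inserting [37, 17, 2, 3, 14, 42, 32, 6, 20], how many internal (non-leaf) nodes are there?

Tree built from: [37, 17, 2, 3, 14, 42, 32, 6, 20]
Tree (level-order array): [37, 17, 42, 2, 32, None, None, None, 3, 20, None, None, 14, None, None, 6]
Rule: An internal node has at least one child.
Per-node child counts:
  node 37: 2 child(ren)
  node 17: 2 child(ren)
  node 2: 1 child(ren)
  node 3: 1 child(ren)
  node 14: 1 child(ren)
  node 6: 0 child(ren)
  node 32: 1 child(ren)
  node 20: 0 child(ren)
  node 42: 0 child(ren)
Matching nodes: [37, 17, 2, 3, 14, 32]
Count of internal (non-leaf) nodes: 6


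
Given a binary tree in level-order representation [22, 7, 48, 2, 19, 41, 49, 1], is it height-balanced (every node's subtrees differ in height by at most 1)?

Tree (level-order array): [22, 7, 48, 2, 19, 41, 49, 1]
Definition: a tree is height-balanced if, at every node, |h(left) - h(right)| <= 1 (empty subtree has height -1).
Bottom-up per-node check:
  node 1: h_left=-1, h_right=-1, diff=0 [OK], height=0
  node 2: h_left=0, h_right=-1, diff=1 [OK], height=1
  node 19: h_left=-1, h_right=-1, diff=0 [OK], height=0
  node 7: h_left=1, h_right=0, diff=1 [OK], height=2
  node 41: h_left=-1, h_right=-1, diff=0 [OK], height=0
  node 49: h_left=-1, h_right=-1, diff=0 [OK], height=0
  node 48: h_left=0, h_right=0, diff=0 [OK], height=1
  node 22: h_left=2, h_right=1, diff=1 [OK], height=3
All nodes satisfy the balance condition.
Result: Balanced


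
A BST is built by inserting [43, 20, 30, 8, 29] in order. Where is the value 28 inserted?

Starting tree (level order): [43, 20, None, 8, 30, None, None, 29]
Insertion path: 43 -> 20 -> 30 -> 29
Result: insert 28 as left child of 29
Final tree (level order): [43, 20, None, 8, 30, None, None, 29, None, 28]


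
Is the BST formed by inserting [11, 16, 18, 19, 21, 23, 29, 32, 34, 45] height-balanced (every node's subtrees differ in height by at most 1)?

Tree (level-order array): [11, None, 16, None, 18, None, 19, None, 21, None, 23, None, 29, None, 32, None, 34, None, 45]
Definition: a tree is height-balanced if, at every node, |h(left) - h(right)| <= 1 (empty subtree has height -1).
Bottom-up per-node check:
  node 45: h_left=-1, h_right=-1, diff=0 [OK], height=0
  node 34: h_left=-1, h_right=0, diff=1 [OK], height=1
  node 32: h_left=-1, h_right=1, diff=2 [FAIL (|-1-1|=2 > 1)], height=2
  node 29: h_left=-1, h_right=2, diff=3 [FAIL (|-1-2|=3 > 1)], height=3
  node 23: h_left=-1, h_right=3, diff=4 [FAIL (|-1-3|=4 > 1)], height=4
  node 21: h_left=-1, h_right=4, diff=5 [FAIL (|-1-4|=5 > 1)], height=5
  node 19: h_left=-1, h_right=5, diff=6 [FAIL (|-1-5|=6 > 1)], height=6
  node 18: h_left=-1, h_right=6, diff=7 [FAIL (|-1-6|=7 > 1)], height=7
  node 16: h_left=-1, h_right=7, diff=8 [FAIL (|-1-7|=8 > 1)], height=8
  node 11: h_left=-1, h_right=8, diff=9 [FAIL (|-1-8|=9 > 1)], height=9
Node 32 violates the condition: |-1 - 1| = 2 > 1.
Result: Not balanced


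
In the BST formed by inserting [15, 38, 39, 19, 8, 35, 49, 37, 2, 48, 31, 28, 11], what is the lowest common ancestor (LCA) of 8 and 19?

Tree insertion order: [15, 38, 39, 19, 8, 35, 49, 37, 2, 48, 31, 28, 11]
Tree (level-order array): [15, 8, 38, 2, 11, 19, 39, None, None, None, None, None, 35, None, 49, 31, 37, 48, None, 28]
In a BST, the LCA of p=8, q=19 is the first node v on the
root-to-leaf path with p <= v <= q (go left if both < v, right if both > v).
Walk from root:
  at 15: 8 <= 15 <= 19, this is the LCA
LCA = 15


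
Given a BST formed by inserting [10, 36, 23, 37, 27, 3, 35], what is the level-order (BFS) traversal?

Tree insertion order: [10, 36, 23, 37, 27, 3, 35]
Tree (level-order array): [10, 3, 36, None, None, 23, 37, None, 27, None, None, None, 35]
BFS from the root, enqueuing left then right child of each popped node:
  queue [10] -> pop 10, enqueue [3, 36], visited so far: [10]
  queue [3, 36] -> pop 3, enqueue [none], visited so far: [10, 3]
  queue [36] -> pop 36, enqueue [23, 37], visited so far: [10, 3, 36]
  queue [23, 37] -> pop 23, enqueue [27], visited so far: [10, 3, 36, 23]
  queue [37, 27] -> pop 37, enqueue [none], visited so far: [10, 3, 36, 23, 37]
  queue [27] -> pop 27, enqueue [35], visited so far: [10, 3, 36, 23, 37, 27]
  queue [35] -> pop 35, enqueue [none], visited so far: [10, 3, 36, 23, 37, 27, 35]
Result: [10, 3, 36, 23, 37, 27, 35]


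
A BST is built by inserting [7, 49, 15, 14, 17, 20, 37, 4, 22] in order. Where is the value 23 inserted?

Starting tree (level order): [7, 4, 49, None, None, 15, None, 14, 17, None, None, None, 20, None, 37, 22]
Insertion path: 7 -> 49 -> 15 -> 17 -> 20 -> 37 -> 22
Result: insert 23 as right child of 22
Final tree (level order): [7, 4, 49, None, None, 15, None, 14, 17, None, None, None, 20, None, 37, 22, None, None, 23]
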